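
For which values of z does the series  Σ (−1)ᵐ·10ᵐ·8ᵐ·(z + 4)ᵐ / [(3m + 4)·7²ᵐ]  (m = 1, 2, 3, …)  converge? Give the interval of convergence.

(-369/80, -271/80]

The ratio of consecutive coefficients is [(3m + 4)/(3(m+1) + 4)] · 10·8/49 → 80/49.
The series converges when 80/49 · |z + 4| < 1, giving R = 49/80.
Endpoint z = -271/80: convergence follows from the alternating series test (terms decrease monotonically to 0).
Check z = -369/80: comparison with the harmonic series Σ 1/m shows the series diverges.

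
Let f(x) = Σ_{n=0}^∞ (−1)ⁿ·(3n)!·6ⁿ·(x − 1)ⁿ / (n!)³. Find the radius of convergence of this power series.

Apply the ratio test: |a_{n+1}| / |a_n| = (3n+1)·(3n+2)·(3n+3)/(n+1)³ · 6, which tends to 162 as n → ∞.
Hence the series converges for |x − 1| < 1/(162) = 1/162, so the radius of convergence is 1/162.

R = 1/162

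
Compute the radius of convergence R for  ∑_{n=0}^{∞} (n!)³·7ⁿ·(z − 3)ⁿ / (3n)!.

R = 27/7

Apply the ratio test: |a_{n+1}| / |a_n| = (n+1)³/[(3n+1)·(3n+2)·(3n+3)] · 7, which tends to 7/27 as n → ∞.
Hence the series converges for |z − 3| < 1/(7/27) = 27/7, so the radius of convergence is 27/7.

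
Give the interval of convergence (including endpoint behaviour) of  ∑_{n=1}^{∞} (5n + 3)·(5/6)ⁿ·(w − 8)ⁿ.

Apply the ratio test: |a_{n+1}| / |a_n| = [(5(n+1) + 3)/(5n + 3)] · 5/6, which tends to 5/6 as n → ∞.
Thus R = 1/(5/6) = 6/5.
At w = 46/5: the terms have absolute value of order n, which does not tend to 0, so the series diverges by the divergence test.
At w = 34/5: the terms have absolute value of order n, which does not tend to 0, so the series diverges by the divergence test.

(34/5, 46/5)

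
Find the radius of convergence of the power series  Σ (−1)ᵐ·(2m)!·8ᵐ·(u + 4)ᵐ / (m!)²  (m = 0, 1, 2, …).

R = 1/32

Ratio test: |a_{m+1}/a_m| = (2m+1)·(2m+2)/(m+1)² · 8 → 32 as m → ∞.
Convergence for |u + 4| · 32 < 1, i.e. |u + 4| < 1/32. So R = 1/32.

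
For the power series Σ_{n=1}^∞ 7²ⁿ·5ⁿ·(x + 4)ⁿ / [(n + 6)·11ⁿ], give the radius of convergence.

The ratio of consecutive coefficients is [(n + 6)/((n+1) + 6)] · 49·5/11 → 245/11.
Hence the series converges for |x + 4| < 1/(245/11) = 11/245, so the radius of convergence is 11/245.

R = 11/245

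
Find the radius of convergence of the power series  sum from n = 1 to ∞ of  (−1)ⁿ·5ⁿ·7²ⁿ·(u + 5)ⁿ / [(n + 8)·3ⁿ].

By the ratio test, |a_{n+1}/a_n| = [(n + 8)/((n+1) + 8)] · 5·49/3 → 245/3.
Convergence for |u + 5| · 245/3 < 1, i.e. |u + 5| < 3/245. So R = 3/245.

R = 3/245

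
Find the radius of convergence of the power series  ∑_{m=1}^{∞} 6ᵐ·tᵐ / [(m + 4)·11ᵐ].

R = 11/6

Apply the ratio test: |a_{m+1}| / |a_m| = [(m + 4)/((m+1) + 4)] · 6/11, which tends to 6/11 as m → ∞.
Convergence for |t| · 6/11 < 1, i.e. |t| < 11/6. So R = 11/6.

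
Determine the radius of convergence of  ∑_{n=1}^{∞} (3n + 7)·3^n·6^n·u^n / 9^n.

R = 1/2

Ratio test: |a_{n+1}/a_n| = [(3(n+1) + 7)/(3n + 7)] · 3·6/9 → 2 as n → ∞.
Hence the series converges for |u| < 1/(2) = 1/2, so the radius of convergence is 1/2.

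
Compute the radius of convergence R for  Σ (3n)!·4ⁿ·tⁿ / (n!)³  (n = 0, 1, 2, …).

The ratio of consecutive coefficients is (3n+1)·(3n+2)·(3n+3)/(n+1)³ · 4 → 108.
The series converges when 108 · |t| < 1, giving R = 1/108.

R = 1/108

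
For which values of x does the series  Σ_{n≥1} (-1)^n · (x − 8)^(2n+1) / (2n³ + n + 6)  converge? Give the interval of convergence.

The ratio of consecutive coefficients is (2n³ + n + 6)/(2(n+1)³ + (n+1) + 6) → 1.
Since the exponent of (x − 8) increases by 2 each term, convergence requires |x − 8|² < 1, hence R = 1.
Check x = 9: the terms are on the order of 1/n³, so the series converges absolutely by comparison with the p-series (p = 3 > 1).
At x = 7: the series is dominated by a constant times Σ 1/n³, which converges (p = 3 > 1).

[7, 9]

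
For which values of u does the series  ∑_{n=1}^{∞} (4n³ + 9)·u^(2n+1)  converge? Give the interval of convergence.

(-1, 1)

The ratio of consecutive coefficients is (4(n+1)³ + 9)/(4n³ + 9) → 1.
Writing y = u², the series in y has radius 1, so |u| < √(1) = 1 and R = 1.
When u = 1, the terms have absolute value of order n³, which does not tend to 0, so the series diverges by the divergence test.
Endpoint u = -1: the n-th term does not approach 0; divergence by the term test.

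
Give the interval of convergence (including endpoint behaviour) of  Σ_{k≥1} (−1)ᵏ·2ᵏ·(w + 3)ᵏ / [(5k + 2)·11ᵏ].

(-17/2, 5/2]

Ratio test: |a_{k+1}/a_k| = [(5k + 2)/(5(k+1) + 2)] · 2/11 → 2/11 as k → ∞.
Thus R = 1/(2/11) = 11/2.
When w = 5/2, the terms alternate in sign and decrease monotonically to 0 in absolute value (size ~ c/k), so the alternating series test gives convergence.
At w = -17/2: comparison with the harmonic series Σ 1/k shows the series diverges.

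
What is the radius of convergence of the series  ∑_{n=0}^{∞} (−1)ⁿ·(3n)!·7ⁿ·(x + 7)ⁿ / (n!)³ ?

R = 1/189

The ratio of consecutive coefficients is (3n+1)·(3n+2)·(3n+3)/(n+1)³ · 7 → 189.
Convergence for |x + 7| · 189 < 1, i.e. |x + 7| < 1/189. So R = 1/189.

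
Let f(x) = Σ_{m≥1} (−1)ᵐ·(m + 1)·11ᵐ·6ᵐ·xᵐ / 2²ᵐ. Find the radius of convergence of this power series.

R = 2/33

Apply the ratio test: |a_{m+1}| / |a_m| = [((m+1) + 1)/(m + 1)] · 11·6/4, which tends to 33/2 as m → ∞.
The series converges when 33/2 · |x| < 1, giving R = 2/33.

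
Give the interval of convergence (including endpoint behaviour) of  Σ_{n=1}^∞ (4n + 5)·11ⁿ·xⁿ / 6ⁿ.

(-6/11, 6/11)

The ratio of consecutive coefficients is [(4(n+1) + 5)/(4n + 5)] · 11/6 → 11/6.
Thus R = 1/(11/6) = 6/11.
Endpoint x = 6/11: the terms have absolute value of order n, which does not tend to 0, so the series diverges by the divergence test.
When x = -6/11, the n-th term does not approach 0; divergence by the term test.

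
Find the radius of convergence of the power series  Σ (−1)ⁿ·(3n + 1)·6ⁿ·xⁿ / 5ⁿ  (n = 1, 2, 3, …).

R = 5/6

By the ratio test, |a_{n+1}/a_n| = [(3(n+1) + 1)/(3n + 1)] · 6/5 → 6/5.
Hence the series converges for |x| < 1/(6/5) = 5/6, so the radius of convergence is 5/6.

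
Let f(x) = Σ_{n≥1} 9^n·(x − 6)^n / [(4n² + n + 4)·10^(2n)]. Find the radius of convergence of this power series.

Apply the ratio test: |a_{n+1}| / |a_n| = [(4n² + n + 4)/(4(n+1)² + (n+1) + 4)] · 9/100, which tends to 9/100 as n → ∞.
Convergence for |x − 6| · 9/100 < 1, i.e. |x − 6| < 100/9. So R = 100/9.

R = 100/9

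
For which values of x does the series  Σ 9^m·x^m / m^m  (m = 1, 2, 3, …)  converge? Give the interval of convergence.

(−∞, ∞)

Applying the root test, |a_m|^(1/m) = 9/m → 0.
The limit is 0 for every x, so R = ∞.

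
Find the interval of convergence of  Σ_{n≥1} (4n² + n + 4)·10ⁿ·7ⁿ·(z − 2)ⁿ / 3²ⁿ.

(131/70, 149/70)

The ratio of consecutive coefficients is [(4(n+1)² + (n+1) + 4)/(4n² + n + 4)] · 10·7/9 → 70/9.
Thus R = 1/(70/9) = 9/70.
Check z = 149/70: the terms do not tend to 0, so the series diverges.
Check z = 131/70: the terms have absolute value of order n², which does not tend to 0, so the series diverges by the divergence test.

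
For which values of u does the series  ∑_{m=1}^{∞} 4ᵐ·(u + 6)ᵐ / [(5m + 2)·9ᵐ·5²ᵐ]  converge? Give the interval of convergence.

Apply the ratio test: |a_{m+1}| / |a_m| = [(5m + 2)/(5(m+1) + 2)] · 4/(9·25), which tends to 4/225 as m → ∞.
Thus R = 1/(4/225) = 225/4.
At u = 201/4: comparison with the harmonic series Σ 1/m shows the series diverges.
When u = -249/4, the terms alternate in sign and decrease monotonically to 0 in absolute value (size ~ c/m), so the alternating series test gives convergence.

[-249/4, 201/4)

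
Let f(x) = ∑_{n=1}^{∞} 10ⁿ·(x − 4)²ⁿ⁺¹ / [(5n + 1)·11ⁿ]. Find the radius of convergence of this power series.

R = √110/10

The ratio of consecutive coefficients is [(5n + 1)/(5(n+1) + 1)] · 10/11 → 10/11.
Successive powers of (x − 4) differ by 2, so the series converges when |x − 4|² · 10/11 < 1, i.e. |x − 4| < √(11/10). So R = √110/10.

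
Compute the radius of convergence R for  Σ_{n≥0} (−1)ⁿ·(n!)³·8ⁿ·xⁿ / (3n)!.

R = 27/8

Apply the ratio test: |a_{n+1}| / |a_n| = (n+1)³/[(3n+1)·(3n+2)·(3n+3)] · 8, which tends to 8/27 as n → ∞.
Hence the series converges for |x| < 1/(8/27) = 27/8, so the radius of convergence is 27/8.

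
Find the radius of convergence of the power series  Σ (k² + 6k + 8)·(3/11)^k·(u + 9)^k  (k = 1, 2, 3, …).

The ratio of consecutive coefficients is [((k+1)² + 6(k+1) + 8)/(k² + 6k + 8)] · 3/11 → 3/11.
Convergence for |u + 9| · 3/11 < 1, i.e. |u + 9| < 11/3. So R = 11/3.

R = 11/3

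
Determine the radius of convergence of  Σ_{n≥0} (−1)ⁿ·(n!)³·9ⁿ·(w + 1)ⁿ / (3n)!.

R = 3

Ratio test: |a_{n+1}/a_n| = (n+1)³/[(3n+1)·(3n+2)·(3n+3)] · 9 → 1/3 as n → ∞.
The series converges when 1/3 · |w + 1| < 1, giving R = 3.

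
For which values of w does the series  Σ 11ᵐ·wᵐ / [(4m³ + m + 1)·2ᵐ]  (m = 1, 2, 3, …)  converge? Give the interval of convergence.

[-2/11, 2/11]

By the ratio test, |a_{m+1}/a_m| = [(4m³ + m + 1)/(4(m+1)³ + (m+1) + 1)] · 11/2 → 11/2.
The series converges when 11/2 · |w| < 1, giving R = 2/11.
At w = 2/11: absolute convergence follows by limit comparison with Σ 1/m³.
Check w = -2/11: absolute convergence follows by limit comparison with Σ 1/m³.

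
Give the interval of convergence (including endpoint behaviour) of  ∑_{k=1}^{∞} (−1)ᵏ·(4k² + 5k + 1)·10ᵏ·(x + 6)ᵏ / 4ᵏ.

(-32/5, -28/5)

By the ratio test, |a_{k+1}/a_k| = [(4(k+1)² + 5(k+1) + 1)/(4k² + 5k + 1)] · 10/4 → 5/2.
Convergence for |x + 6| · 5/2 < 1, i.e. |x + 6| < 2/5. So R = 2/5.
Check x = -28/5: the terms have absolute value of order k², which does not tend to 0, so the series diverges by the divergence test.
Endpoint x = -32/5: the terms do not tend to 0, so the series diverges.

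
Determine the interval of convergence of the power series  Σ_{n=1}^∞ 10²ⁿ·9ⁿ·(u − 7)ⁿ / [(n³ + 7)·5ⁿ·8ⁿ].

[313/45, 317/45]

By the ratio test, |a_{n+1}/a_n| = [(n³ + 7)/((n+1)³ + 7)] · 100·9/(5·8) → 45/2.
The series converges when 45/2 · |u − 7| < 1, giving R = 2/45.
When u = 317/45, absolute convergence follows by limit comparison with Σ 1/n³.
Endpoint u = 313/45: the series is dominated by a constant times Σ 1/n³, which converges (p = 3 > 1).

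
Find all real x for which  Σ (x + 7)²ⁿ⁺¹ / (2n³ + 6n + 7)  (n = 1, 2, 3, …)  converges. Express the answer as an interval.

Apply the ratio test: |a_{n+1}| / |a_n| = (2n³ + 6n + 7)/(2(n+1)³ + 6(n+1) + 7), which tends to 1 as n → ∞.
Successive powers of (x + 7) differ by 2, so the series converges when |x + 7|² · 1 < 1, i.e. |x + 7| < √(1) = 1. So R = 1.
At x = -6: absolute convergence follows by limit comparison with Σ 1/n³.
Check x = -8: absolute convergence follows by limit comparison with Σ 1/n³.

[-8, -6]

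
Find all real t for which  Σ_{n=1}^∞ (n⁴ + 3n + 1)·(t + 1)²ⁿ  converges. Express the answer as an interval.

Apply the ratio test: |a_{n+1}| / |a_n| = ((n+1)⁴ + 3(n+1) + 1)/(n⁴ + 3n + 1), which tends to 1 as n → ∞.
Writing y = (t + 1)², the series in y has radius 1, so |t + 1| < √(1) = 1 and R = 1.
Check t = 0: the n-th term does not approach 0; divergence by the term test.
At t = -2: the n-th term does not approach 0; divergence by the term test.

(-2, 0)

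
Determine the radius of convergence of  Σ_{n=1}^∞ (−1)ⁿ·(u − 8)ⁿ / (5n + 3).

Apply the ratio test: |a_{n+1}| / |a_n| = (5n + 3)/(5(n+1) + 3), which tends to 1 as n → ∞.
So the series converges when |u − 8| < 1 and diverges when |u − 8| > 1; R = 1.

R = 1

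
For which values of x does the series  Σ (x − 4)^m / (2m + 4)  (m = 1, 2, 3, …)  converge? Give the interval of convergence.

[3, 5)

The ratio of consecutive coefficients is (2m + 4)/(2(m+1) + 4) → 1.
Hence R = 1.
Check x = 5: the terms behave like c/m; limit comparison with the harmonic series gives divergence.
Check x = 3: an alternating series whose terms decrease to 0 in absolute value, so it converges by the Leibniz criterion.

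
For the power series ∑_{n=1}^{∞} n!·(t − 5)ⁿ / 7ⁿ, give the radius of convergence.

Ratio test: |a_{n+1}/a_n| = (n+1) · 1/7 → ∞ as n → ∞.
Since the ratio → ∞, the series diverges for every t ≠ 5, and R = 0.

R = 0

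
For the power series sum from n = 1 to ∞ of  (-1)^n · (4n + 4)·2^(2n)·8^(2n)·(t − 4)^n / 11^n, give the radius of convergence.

R = 11/256

Apply the ratio test: |a_{n+1}| / |a_n| = [(4(n+1) + 4)/(4n + 4)] · 4·64/11, which tends to 256/11 as n → ∞.
Hence the series converges for |t − 4| < 1/(256/11) = 11/256, so the radius of convergence is 11/256.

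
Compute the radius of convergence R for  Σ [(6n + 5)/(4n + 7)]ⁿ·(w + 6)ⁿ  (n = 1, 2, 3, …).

R = 2/3

Root test: |a_n|^(1/n) = (6n + 5)/(4n + 7) → 3/2.
Thus R = 1/(3/2) = 2/3.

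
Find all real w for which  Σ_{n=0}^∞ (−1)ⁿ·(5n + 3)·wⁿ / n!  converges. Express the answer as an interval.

(−∞, ∞)

By the ratio test, |a_{n+1}/a_n| = (5(n+1) + 3)/(5n + 3) · 1/(n+1) → 0.
The ratio tends to 0 regardless of w, hence R = ∞.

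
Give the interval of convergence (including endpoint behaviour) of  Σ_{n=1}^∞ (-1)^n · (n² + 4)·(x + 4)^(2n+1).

(-5, -3)

Apply the ratio test: |a_{n+1}| / |a_n| = ((n+1)² + 4)/(n² + 4), which tends to 1 as n → ∞.
Writing y = (x + 4)², the series in y has radius 1, so |x + 4| < √(1) = 1 and R = 1.
Check x = -3: the n-th term does not approach 0; divergence by the term test.
When x = -5, the n-th term does not approach 0; divergence by the term test.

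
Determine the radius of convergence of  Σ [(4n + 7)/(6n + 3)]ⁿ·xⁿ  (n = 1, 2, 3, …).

Root test: |a_n|^(1/n) = (4n + 7)/(6n + 3) → 2/3.
Thus R = 1/(2/3) = 3/2.

R = 3/2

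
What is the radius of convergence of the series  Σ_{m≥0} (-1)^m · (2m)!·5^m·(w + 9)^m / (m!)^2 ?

R = 1/20

By the ratio test, |a_{m+1}/a_m| = (2m+1)·(2m+2)/(m+1)² · 5 → 20.
Convergence for |w + 9| · 20 < 1, i.e. |w + 9| < 1/20. So R = 1/20.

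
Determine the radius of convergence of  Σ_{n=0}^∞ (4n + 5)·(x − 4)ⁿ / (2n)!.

The ratio of consecutive coefficients is (4(n+1) + 5)/(4n + 5) · 1/[(2n+1)·(2n+2)] → 0.
The limit is 0, so the series converges for all x; R = ∞.

R = ∞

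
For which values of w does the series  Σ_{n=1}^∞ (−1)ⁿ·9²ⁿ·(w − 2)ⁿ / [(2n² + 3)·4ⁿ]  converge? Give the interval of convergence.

The ratio of consecutive coefficients is [(2n² + 3)/(2(n+1)² + 3)] · 81/4 → 81/4.
The series converges when 81/4 · |w − 2| < 1, giving R = 4/81.
Endpoint w = 166/81: absolute convergence follows by limit comparison with Σ 1/n².
When w = 158/81, absolute convergence follows by limit comparison with Σ 1/n².

[158/81, 166/81]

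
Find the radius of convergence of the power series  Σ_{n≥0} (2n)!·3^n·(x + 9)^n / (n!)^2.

R = 1/12

By the ratio test, |a_{n+1}/a_n| = (2n+1)·(2n+2)/(n+1)² · 3 → 12.
Thus R = 1/(12) = 1/12.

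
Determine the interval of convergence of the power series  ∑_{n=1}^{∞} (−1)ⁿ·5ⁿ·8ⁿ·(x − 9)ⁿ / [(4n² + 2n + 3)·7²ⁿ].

Ratio test: |a_{n+1}/a_n| = [(4n² + 2n + 3)/(4(n+1)² + 2(n+1) + 3)] · 5·8/49 → 40/49 as n → ∞.
Thus R = 1/(40/49) = 49/40.
Endpoint x = 409/40: the series is dominated by a constant times Σ 1/n², which converges (p = 2 > 1).
At x = 311/40: absolute convergence follows by limit comparison with Σ 1/n².

[311/40, 409/40]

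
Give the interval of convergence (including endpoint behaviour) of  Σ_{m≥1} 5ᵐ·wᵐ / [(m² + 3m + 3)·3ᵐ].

The ratio of consecutive coefficients is [(m² + 3m + 3)/((m+1)² + 3(m+1) + 3)] · 5/3 → 5/3.
The series converges when 5/3 · |w| < 1, giving R = 3/5.
At w = 3/5: absolute convergence follows by limit comparison with Σ 1/m².
When w = -3/5, absolute convergence follows by limit comparison with Σ 1/m².

[-3/5, 3/5]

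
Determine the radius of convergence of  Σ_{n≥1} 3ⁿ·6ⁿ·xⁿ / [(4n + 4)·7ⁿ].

R = 7/18

Apply the ratio test: |a_{n+1}| / |a_n| = [(4n + 4)/(4(n+1) + 4)] · 3·6/7, which tends to 18/7 as n → ∞.
Convergence for |x| · 18/7 < 1, i.e. |x| < 7/18. So R = 7/18.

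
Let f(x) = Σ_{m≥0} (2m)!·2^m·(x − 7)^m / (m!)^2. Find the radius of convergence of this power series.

R = 1/8

Apply the ratio test: |a_{m+1}| / |a_m| = (2m+1)·(2m+2)/(m+1)² · 2, which tends to 8 as m → ∞.
Convergence for |x − 7| · 8 < 1, i.e. |x − 7| < 1/8. So R = 1/8.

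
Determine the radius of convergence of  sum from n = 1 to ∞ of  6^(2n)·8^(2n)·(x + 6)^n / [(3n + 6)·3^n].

Apply the ratio test: |a_{n+1}| / |a_n| = [(3n + 6)/(3(n+1) + 6)] · 36·64/3, which tends to 768 as n → ∞.
The series converges when 768 · |x + 6| < 1, giving R = 1/768.

R = 1/768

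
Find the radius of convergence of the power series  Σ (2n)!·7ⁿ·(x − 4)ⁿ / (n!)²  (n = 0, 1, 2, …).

By the ratio test, |a_{n+1}/a_n| = (2n+1)·(2n+2)/(n+1)² · 7 → 28.
Thus R = 1/(28) = 1/28.

R = 1/28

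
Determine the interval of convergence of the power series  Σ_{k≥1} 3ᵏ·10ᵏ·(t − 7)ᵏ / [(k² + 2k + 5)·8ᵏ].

[101/15, 109/15]

By the ratio test, |a_{k+1}/a_k| = [(k² + 2k + 5)/((k+1)² + 2(k+1) + 5)] · 3·10/8 → 15/4.
The series converges when 15/4 · |t − 7| < 1, giving R = 4/15.
When t = 109/15, the terms are on the order of 1/k², so the series converges absolutely by comparison with the p-series (p = 2 > 1).
At t = 101/15: the series is dominated by a constant times Σ 1/k², which converges (p = 2 > 1).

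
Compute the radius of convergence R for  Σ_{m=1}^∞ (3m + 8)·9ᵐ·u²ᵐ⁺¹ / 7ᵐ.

By the ratio test, |a_{m+1}/a_m| = [(3(m+1) + 8)/(3m + 8)] · 9/7 → 9/7.
Writing y = u², the series in y has radius 7/9, so |u| < √(7/9) and R = √7/3.

R = √7/3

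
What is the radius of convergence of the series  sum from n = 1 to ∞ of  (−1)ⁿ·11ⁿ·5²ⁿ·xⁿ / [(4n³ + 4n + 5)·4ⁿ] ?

R = 4/275

By the ratio test, |a_{n+1}/a_n| = [(4n³ + 4n + 5)/(4(n+1)³ + 4(n+1) + 5)] · 11·25/4 → 275/4.
Thus R = 1/(275/4) = 4/275.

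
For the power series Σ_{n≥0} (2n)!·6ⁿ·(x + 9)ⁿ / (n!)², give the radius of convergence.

The ratio of consecutive coefficients is (2n+1)·(2n+2)/(n+1)² · 6 → 24.
Hence the series converges for |x + 9| < 1/(24) = 1/24, so the radius of convergence is 1/24.

R = 1/24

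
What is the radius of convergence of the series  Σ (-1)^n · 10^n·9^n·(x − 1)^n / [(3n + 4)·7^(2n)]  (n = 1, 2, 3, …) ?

R = 49/90

Apply the ratio test: |a_{n+1}| / |a_n| = [(3n + 4)/(3(n+1) + 4)] · 10·9/49, which tends to 90/49 as n → ∞.
Convergence for |x − 1| · 90/49 < 1, i.e. |x − 1| < 49/90. So R = 49/90.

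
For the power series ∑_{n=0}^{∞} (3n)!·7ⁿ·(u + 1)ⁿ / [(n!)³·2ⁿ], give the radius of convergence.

Ratio test: |a_{n+1}/a_n| = (3n+1)·(3n+2)·(3n+3)/(n+1)³ · 7/2 → 189/2 as n → ∞.
The series converges when 189/2 · |u + 1| < 1, giving R = 2/189.

R = 2/189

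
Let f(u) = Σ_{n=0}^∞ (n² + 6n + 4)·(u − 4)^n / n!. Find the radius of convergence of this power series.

R = ∞

Apply the ratio test: |a_{n+1}| / |a_n| = ((n+1)² + 6(n+1) + 4)/(n² + 6n + 4) · 1/(n+1), which tends to 0 as n → ∞.
The limit is 0, so the series converges for all u; R = ∞.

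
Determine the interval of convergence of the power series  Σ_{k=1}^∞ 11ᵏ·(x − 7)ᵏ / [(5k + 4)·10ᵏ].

Ratio test: |a_{k+1}/a_k| = [(5k + 4)/(5(k+1) + 4)] · 11/10 → 11/10 as k → ∞.
Thus R = 1/(11/10) = 10/11.
Check x = 87/11: the terms behave like c/k; limit comparison with the harmonic series gives divergence.
When x = 67/11, an alternating series whose terms decrease to 0 in absolute value, so it converges by the Leibniz criterion.

[67/11, 87/11)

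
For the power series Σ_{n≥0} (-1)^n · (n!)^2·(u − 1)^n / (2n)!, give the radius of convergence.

R = 4

The ratio of consecutive coefficients is (n+1)²/[(2n+1)·(2n+2)] → 1/4.
Hence the series converges for |u − 1| < 1/(1/4) = 4, so the radius of convergence is 4.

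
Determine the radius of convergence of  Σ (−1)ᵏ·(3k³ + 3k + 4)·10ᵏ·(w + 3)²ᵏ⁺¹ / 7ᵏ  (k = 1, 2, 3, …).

The ratio of consecutive coefficients is [(3(k+1)³ + 3(k+1) + 4)/(3k³ + 3k + 4)] · 10/7 → 10/7.
Since the exponent of (w + 3) increases by 2 each term, convergence requires |w + 3|² < 7/10, hence R = √70/10.

R = √70/10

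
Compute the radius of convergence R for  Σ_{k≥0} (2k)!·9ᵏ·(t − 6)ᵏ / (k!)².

Apply the ratio test: |a_{k+1}| / |a_k| = (2k+1)·(2k+2)/(k+1)² · 9, which tends to 36 as k → ∞.
The series converges when 36 · |t − 6| < 1, giving R = 1/36.

R = 1/36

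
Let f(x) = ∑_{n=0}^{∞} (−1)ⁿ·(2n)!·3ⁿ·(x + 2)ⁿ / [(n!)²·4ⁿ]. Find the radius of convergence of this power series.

By the ratio test, |a_{n+1}/a_n| = (2n+1)·(2n+2)/(n+1)² · 3/4 → 3.
The series converges when 3 · |x + 2| < 1, giving R = 1/3.

R = 1/3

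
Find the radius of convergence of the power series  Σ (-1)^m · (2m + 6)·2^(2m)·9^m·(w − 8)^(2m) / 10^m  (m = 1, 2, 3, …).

R = √10/6

By the ratio test, |a_{m+1}/a_m| = [(2(m+1) + 6)/(2m + 6)] · 4·9/10 → 18/5.
Writing y = (w − 8)², the series in y has radius 5/18, so |w − 8| < √(5/18) and R = √10/6.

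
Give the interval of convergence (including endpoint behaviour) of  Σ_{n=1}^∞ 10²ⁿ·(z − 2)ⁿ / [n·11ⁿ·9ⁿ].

Apply the ratio test: |a_{n+1}| / |a_n| = [n/(n+1)] · 100/(11·9), which tends to 100/99 as n → ∞.
Hence the series converges for |z − 2| < 1/(100/99) = 99/100, so the radius of convergence is 99/100.
When z = 299/100, the terms behave like c/n; limit comparison with the harmonic series gives divergence.
When z = 101/100, an alternating series whose terms decrease to 0 in absolute value, so it converges by the Leibniz criterion.

[101/100, 299/100)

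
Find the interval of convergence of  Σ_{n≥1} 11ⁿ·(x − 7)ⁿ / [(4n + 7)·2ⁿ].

By the ratio test, |a_{n+1}/a_n| = [(4n + 7)/(4(n+1) + 7)] · 11/2 → 11/2.
Convergence for |x − 7| · 11/2 < 1, i.e. |x − 7| < 2/11. So R = 2/11.
At x = 79/11: comparison with the harmonic series Σ 1/n shows the series diverges.
Check x = 75/11: the terms alternate in sign and decrease monotonically to 0 in absolute value (size ~ c/n), so the alternating series test gives convergence.

[75/11, 79/11)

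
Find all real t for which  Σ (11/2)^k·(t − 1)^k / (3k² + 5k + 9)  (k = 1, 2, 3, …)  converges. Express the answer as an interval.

[9/11, 13/11]

Ratio test: |a_{k+1}/a_k| = [(3k² + 5k + 9)/(3(k+1)² + 5(k+1) + 9)] · 11/2 → 11/2 as k → ∞.
Thus R = 1/(11/2) = 2/11.
At t = 13/11: the series is dominated by a constant times Σ 1/k², which converges (p = 2 > 1).
Check t = 9/11: the series is dominated by a constant times Σ 1/k², which converges (p = 2 > 1).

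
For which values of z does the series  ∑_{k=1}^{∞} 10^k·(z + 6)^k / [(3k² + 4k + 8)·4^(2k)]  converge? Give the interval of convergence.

By the ratio test, |a_{k+1}/a_k| = [(3k² + 4k + 8)/(3(k+1)² + 4(k+1) + 8)] · 10/16 → 5/8.
Thus R = 1/(5/8) = 8/5.
Endpoint z = -22/5: absolute convergence follows by limit comparison with Σ 1/k².
When z = -38/5, absolute convergence follows by limit comparison with Σ 1/k².

[-38/5, -22/5]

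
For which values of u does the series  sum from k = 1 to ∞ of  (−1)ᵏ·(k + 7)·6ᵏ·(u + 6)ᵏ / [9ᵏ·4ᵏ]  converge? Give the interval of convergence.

(-12, 0)

By the ratio test, |a_{k+1}/a_k| = [((k+1) + 7)/(k + 7)] · 6/(9·4) → 1/6.
Convergence for |u + 6| · 1/6 < 1, i.e. |u + 6| < 6. So R = 6.
At u = 0: the terms do not tend to 0, so the series diverges.
Endpoint u = -12: the k-th term does not approach 0; divergence by the term test.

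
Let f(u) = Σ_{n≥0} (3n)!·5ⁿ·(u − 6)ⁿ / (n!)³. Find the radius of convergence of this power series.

The ratio of consecutive coefficients is (3n+1)·(3n+2)·(3n+3)/(n+1)³ · 5 → 135.
Convergence for |u − 6| · 135 < 1, i.e. |u − 6| < 1/135. So R = 1/135.

R = 1/135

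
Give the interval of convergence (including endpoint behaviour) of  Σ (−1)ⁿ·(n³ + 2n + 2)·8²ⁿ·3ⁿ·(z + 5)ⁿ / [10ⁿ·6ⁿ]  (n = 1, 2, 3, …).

(-85/16, -75/16)

By the ratio test, |a_{n+1}/a_n| = [((n+1)³ + 2(n+1) + 2)/(n³ + 2n + 2)] · 64·3/(10·6) → 16/5.
Thus R = 1/(16/5) = 5/16.
At z = -75/16: the terms do not tend to 0, so the series diverges.
At z = -85/16: the terms do not tend to 0, so the series diverges.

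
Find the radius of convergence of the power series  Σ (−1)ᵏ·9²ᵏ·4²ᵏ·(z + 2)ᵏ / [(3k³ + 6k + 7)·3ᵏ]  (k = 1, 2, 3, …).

R = 1/432

Apply the ratio test: |a_{k+1}| / |a_k| = [(3k³ + 6k + 7)/(3(k+1)³ + 6(k+1) + 7)] · 81·16/3, which tends to 432 as k → ∞.
Thus R = 1/(432) = 1/432.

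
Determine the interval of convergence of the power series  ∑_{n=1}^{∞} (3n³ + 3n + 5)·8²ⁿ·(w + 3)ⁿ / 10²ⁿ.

(-73/16, -23/16)

Apply the ratio test: |a_{n+1}| / |a_n| = [(3(n+1)³ + 3(n+1) + 5)/(3n³ + 3n + 5)] · 64/100, which tends to 16/25 as n → ∞.
Thus R = 1/(16/25) = 25/16.
When w = -23/16, the terms do not tend to 0, so the series diverges.
Check w = -73/16: the terms have absolute value of order n³, which does not tend to 0, so the series diverges by the divergence test.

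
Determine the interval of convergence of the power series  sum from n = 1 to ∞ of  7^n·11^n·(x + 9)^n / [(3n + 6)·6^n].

Ratio test: |a_{n+1}/a_n| = [(3n + 6)/(3(n+1) + 6)] · 7·11/6 → 77/6 as n → ∞.
The series converges when 77/6 · |x + 9| < 1, giving R = 6/77.
Endpoint x = -687/77: comparison with the harmonic series Σ 1/n shows the series diverges.
When x = -699/77, the terms alternate in sign and decrease monotonically to 0 in absolute value (size ~ c/n), so the alternating series test gives convergence.

[-699/77, -687/77)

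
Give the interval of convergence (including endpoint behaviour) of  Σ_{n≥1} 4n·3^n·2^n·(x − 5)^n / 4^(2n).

The ratio of consecutive coefficients is [4(n+1)/4n] · 3·2/16 → 3/8.
Hence the series converges for |x − 5| < 1/(3/8) = 8/3, so the radius of convergence is 8/3.
At x = 23/3: the n-th term does not approach 0; divergence by the term test.
At x = 7/3: the n-th term does not approach 0; divergence by the term test.

(7/3, 23/3)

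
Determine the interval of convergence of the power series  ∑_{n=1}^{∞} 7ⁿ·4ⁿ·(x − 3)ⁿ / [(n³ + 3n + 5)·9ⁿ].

The ratio of consecutive coefficients is [(n³ + 3n + 5)/((n+1)³ + 3(n+1) + 5)] · 7·4/9 → 28/9.
Thus R = 1/(28/9) = 9/28.
Check x = 93/28: absolute convergence follows by limit comparison with Σ 1/n³.
Check x = 75/28: absolute convergence follows by limit comparison with Σ 1/n³.

[75/28, 93/28]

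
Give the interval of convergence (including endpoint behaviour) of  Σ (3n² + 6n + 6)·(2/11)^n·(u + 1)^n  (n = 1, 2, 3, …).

The ratio of consecutive coefficients is [(3(n+1)² + 6(n+1) + 6)/(3n² + 6n + 6)] · 2/11 → 2/11.
Thus R = 1/(2/11) = 11/2.
When u = 9/2, the n-th term does not approach 0; divergence by the term test.
When u = -13/2, the terms do not tend to 0, so the series diverges.

(-13/2, 9/2)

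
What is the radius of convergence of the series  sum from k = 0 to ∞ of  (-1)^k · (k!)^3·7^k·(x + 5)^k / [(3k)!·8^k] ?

R = 216/7

Ratio test: |a_{k+1}/a_k| = (k+1)³/[(3k+1)·(3k+2)·(3k+3)] · 7/8 → 7/216 as k → ∞.
Hence the series converges for |x + 5| < 1/(7/216) = 216/7, so the radius of convergence is 216/7.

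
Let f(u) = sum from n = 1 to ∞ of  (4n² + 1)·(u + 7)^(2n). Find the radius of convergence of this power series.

R = 1

By the ratio test, |a_{n+1}/a_n| = (4(n+1)² + 1)/(4n² + 1) → 1.
Since the exponent of (u + 7) increases by 2 each term, convergence requires |u + 7|² < 1, hence R = 1.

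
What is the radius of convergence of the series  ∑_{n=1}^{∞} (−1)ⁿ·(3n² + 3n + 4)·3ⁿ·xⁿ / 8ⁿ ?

Apply the ratio test: |a_{n+1}| / |a_n| = [(3(n+1)² + 3(n+1) + 4)/(3n² + 3n + 4)] · 3/8, which tends to 3/8 as n → ∞.
Thus R = 1/(3/8) = 8/3.

R = 8/3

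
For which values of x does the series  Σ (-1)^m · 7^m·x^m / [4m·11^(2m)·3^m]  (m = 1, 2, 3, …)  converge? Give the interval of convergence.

(-363/7, 363/7]

Ratio test: |a_{m+1}/a_m| = [4m/4(m+1)] · 7/(121·3) → 7/363 as m → ∞.
Hence the series converges for |x| < 1/(7/363) = 363/7, so the radius of convergence is 363/7.
When x = 363/7, an alternating series whose terms decrease to 0 in absolute value, so it converges by the Leibniz criterion.
Endpoint x = -363/7: comparison with the harmonic series Σ 1/m shows the series diverges.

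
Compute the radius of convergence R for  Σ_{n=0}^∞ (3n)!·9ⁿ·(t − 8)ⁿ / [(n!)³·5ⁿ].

R = 5/243

Ratio test: |a_{n+1}/a_n| = (3n+1)·(3n+2)·(3n+3)/(n+1)³ · 9/5 → 243/5 as n → ∞.
Convergence for |t − 8| · 243/5 < 1, i.e. |t − 8| < 5/243. So R = 5/243.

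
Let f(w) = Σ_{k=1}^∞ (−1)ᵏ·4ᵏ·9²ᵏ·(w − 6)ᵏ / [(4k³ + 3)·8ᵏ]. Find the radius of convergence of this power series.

R = 2/81

The ratio of consecutive coefficients is [(4k³ + 3)/(4(k+1)³ + 3)] · 4·81/8 → 81/2.
Hence the series converges for |w − 6| < 1/(81/2) = 2/81, so the radius of convergence is 2/81.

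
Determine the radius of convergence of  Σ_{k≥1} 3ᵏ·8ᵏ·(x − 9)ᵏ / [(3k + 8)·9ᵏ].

R = 3/8

The ratio of consecutive coefficients is [(3k + 8)/(3(k+1) + 8)] · 3·8/9 → 8/3.
The series converges when 8/3 · |x − 9| < 1, giving R = 3/8.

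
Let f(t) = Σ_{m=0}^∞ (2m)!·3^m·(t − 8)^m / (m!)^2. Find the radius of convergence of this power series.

By the ratio test, |a_{m+1}/a_m| = (2m+1)·(2m+2)/(m+1)² · 3 → 12.
Convergence for |t − 8| · 12 < 1, i.e. |t − 8| < 1/12. So R = 1/12.

R = 1/12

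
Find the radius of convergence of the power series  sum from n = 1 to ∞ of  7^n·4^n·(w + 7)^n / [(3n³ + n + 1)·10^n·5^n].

Apply the ratio test: |a_{n+1}| / |a_n| = [(3n³ + n + 1)/(3(n+1)³ + (n+1) + 1)] · 7·4/(10·5), which tends to 14/25 as n → ∞.
Convergence for |w + 7| · 14/25 < 1, i.e. |w + 7| < 25/14. So R = 25/14.

R = 25/14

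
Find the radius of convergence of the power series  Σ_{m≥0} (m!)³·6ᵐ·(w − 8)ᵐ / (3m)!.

By the ratio test, |a_{m+1}/a_m| = (m+1)³/[(3m+1)·(3m+2)·(3m+3)] · 6 → 2/9.
The series converges when 2/9 · |w − 8| < 1, giving R = 9/2.

R = 9/2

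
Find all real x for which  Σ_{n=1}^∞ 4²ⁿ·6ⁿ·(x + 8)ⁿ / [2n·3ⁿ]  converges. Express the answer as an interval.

By the ratio test, |a_{n+1}/a_n| = [2n/2(n+1)] · 16·6/3 → 32.
Convergence for |x + 8| · 32 < 1, i.e. |x + 8| < 1/32. So R = 1/32.
When x = -255/32, comparison with the harmonic series Σ 1/n shows the series diverges.
Check x = -257/32: an alternating series whose terms decrease to 0 in absolute value, so it converges by the Leibniz criterion.

[-257/32, -255/32)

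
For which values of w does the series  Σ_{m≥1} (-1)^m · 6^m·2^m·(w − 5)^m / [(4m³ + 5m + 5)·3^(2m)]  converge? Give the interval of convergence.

The ratio of consecutive coefficients is [(4m³ + 5m + 5)/(4(m+1)³ + 5(m+1) + 5)] · 6·2/9 → 4/3.
Convergence for |w − 5| · 4/3 < 1, i.e. |w − 5| < 3/4. So R = 3/4.
Check w = 23/4: the series is dominated by a constant times Σ 1/m³, which converges (p = 3 > 1).
At w = 17/4: absolute convergence follows by limit comparison with Σ 1/m³.

[17/4, 23/4]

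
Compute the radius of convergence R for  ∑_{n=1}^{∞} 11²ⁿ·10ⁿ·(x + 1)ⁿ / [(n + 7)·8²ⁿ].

R = 32/605

Ratio test: |a_{n+1}/a_n| = [(n + 7)/((n+1) + 7)] · 121·10/64 → 605/32 as n → ∞.
The series converges when 605/32 · |x + 1| < 1, giving R = 32/605.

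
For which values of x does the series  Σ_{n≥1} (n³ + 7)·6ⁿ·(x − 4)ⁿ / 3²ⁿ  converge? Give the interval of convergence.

The ratio of consecutive coefficients is [((n+1)³ + 7)/(n³ + 7)] · 6/9 → 2/3.
Thus R = 1/(2/3) = 3/2.
Check x = 11/2: the terms do not tend to 0, so the series diverges.
When x = 5/2, the n-th term does not approach 0; divergence by the term test.

(5/2, 11/2)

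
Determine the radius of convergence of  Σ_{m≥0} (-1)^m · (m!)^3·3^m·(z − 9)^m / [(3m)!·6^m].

Ratio test: |a_{m+1}/a_m| = (m+1)³/[(3m+1)·(3m+2)·(3m+3)] · 3/6 → 1/54 as m → ∞.
Hence the series converges for |z − 9| < 1/(1/54) = 54, so the radius of convergence is 54.

R = 54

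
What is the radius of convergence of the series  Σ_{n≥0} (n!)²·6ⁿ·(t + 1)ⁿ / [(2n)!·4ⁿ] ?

R = 8/3

The ratio of consecutive coefficients is (n+1)²/[(2n+1)·(2n+2)] · 6/4 → 3/8.
Thus R = 1/(3/8) = 8/3.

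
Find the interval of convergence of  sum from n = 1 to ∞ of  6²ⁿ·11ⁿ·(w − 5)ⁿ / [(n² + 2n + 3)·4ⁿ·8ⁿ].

Apply the ratio test: |a_{n+1}| / |a_n| = [(n² + 2n + 3)/((n+1)² + 2(n+1) + 3)] · 36·11/(4·8), which tends to 99/8 as n → ∞.
Convergence for |w − 5| · 99/8 < 1, i.e. |w − 5| < 8/99. So R = 8/99.
Endpoint w = 503/99: absolute convergence follows by limit comparison with Σ 1/n².
Check w = 487/99: the series is dominated by a constant times Σ 1/n², which converges (p = 2 > 1).

[487/99, 503/99]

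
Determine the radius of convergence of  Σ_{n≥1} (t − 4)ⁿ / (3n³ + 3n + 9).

Ratio test: |a_{n+1}/a_n| = (3n³ + 3n + 9)/(3(n+1)³ + 3(n+1) + 9) → 1 as n → ∞.
So the series converges when |t − 4| < 1 and diverges when |t − 4| > 1; R = 1.

R = 1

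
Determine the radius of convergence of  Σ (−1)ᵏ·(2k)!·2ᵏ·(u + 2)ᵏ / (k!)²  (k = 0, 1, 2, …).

By the ratio test, |a_{k+1}/a_k| = (2k+1)·(2k+2)/(k+1)² · 2 → 8.
The series converges when 8 · |u + 2| < 1, giving R = 1/8.

R = 1/8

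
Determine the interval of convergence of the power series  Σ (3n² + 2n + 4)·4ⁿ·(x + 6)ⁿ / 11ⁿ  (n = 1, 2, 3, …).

(-35/4, -13/4)

The ratio of consecutive coefficients is [(3(n+1)² + 2(n+1) + 4)/(3n² + 2n + 4)] · 4/11 → 4/11.
Hence the series converges for |x + 6| < 1/(4/11) = 11/4, so the radius of convergence is 11/4.
Check x = -13/4: the n-th term does not approach 0; divergence by the term test.
When x = -35/4, the terms do not tend to 0, so the series diverges.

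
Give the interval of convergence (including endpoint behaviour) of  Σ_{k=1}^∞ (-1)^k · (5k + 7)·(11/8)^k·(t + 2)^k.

(-30/11, -14/11)

Apply the ratio test: |a_{k+1}| / |a_k| = [(5(k+1) + 7)/(5k + 7)] · 11/8, which tends to 11/8 as k → ∞.
Convergence for |t + 2| · 11/8 < 1, i.e. |t + 2| < 8/11. So R = 8/11.
At t = -14/11: the terms do not tend to 0, so the series diverges.
When t = -30/11, the terms have absolute value of order k, which does not tend to 0, so the series diverges by the divergence test.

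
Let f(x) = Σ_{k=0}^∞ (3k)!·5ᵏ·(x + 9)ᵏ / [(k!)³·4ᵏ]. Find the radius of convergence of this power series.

R = 4/135

The ratio of consecutive coefficients is (3k+1)·(3k+2)·(3k+3)/(k+1)³ · 5/4 → 135/4.
The series converges when 135/4 · |x + 9| < 1, giving R = 4/135.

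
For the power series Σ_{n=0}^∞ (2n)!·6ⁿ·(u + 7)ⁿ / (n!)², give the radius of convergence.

The ratio of consecutive coefficients is (2n+1)·(2n+2)/(n+1)² · 6 → 24.
Convergence for |u + 7| · 24 < 1, i.e. |u + 7| < 1/24. So R = 1/24.

R = 1/24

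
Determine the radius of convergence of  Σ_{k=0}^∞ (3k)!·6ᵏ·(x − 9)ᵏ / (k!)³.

The ratio of consecutive coefficients is (3k+1)·(3k+2)·(3k+3)/(k+1)³ · 6 → 162.
The series converges when 162 · |x − 9| < 1, giving R = 1/162.

R = 1/162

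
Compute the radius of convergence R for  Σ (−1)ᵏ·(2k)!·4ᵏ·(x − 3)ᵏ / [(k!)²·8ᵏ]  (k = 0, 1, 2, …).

R = 1/2

Ratio test: |a_{k+1}/a_k| = (2k+1)·(2k+2)/(k+1)² · 4/8 → 2 as k → ∞.
Thus R = 1/(2) = 1/2.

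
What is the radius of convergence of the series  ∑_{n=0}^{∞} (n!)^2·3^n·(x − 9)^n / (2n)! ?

Apply the ratio test: |a_{n+1}| / |a_n| = (n+1)²/[(2n+1)·(2n+2)] · 3, which tends to 3/4 as n → ∞.
Convergence for |x − 9| · 3/4 < 1, i.e. |x − 9| < 4/3. So R = 4/3.

R = 4/3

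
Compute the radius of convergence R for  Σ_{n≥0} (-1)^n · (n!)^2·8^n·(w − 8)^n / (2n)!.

Apply the ratio test: |a_{n+1}| / |a_n| = (n+1)²/[(2n+1)·(2n+2)] · 8, which tends to 2 as n → ∞.
Convergence for |w − 8| · 2 < 1, i.e. |w − 8| < 1/2. So R = 1/2.

R = 1/2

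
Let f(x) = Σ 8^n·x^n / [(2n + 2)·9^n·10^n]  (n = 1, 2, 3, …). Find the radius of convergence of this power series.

R = 45/4

Ratio test: |a_{n+1}/a_n| = [(2n + 2)/(2(n+1) + 2)] · 8/(9·10) → 4/45 as n → ∞.
The series converges when 4/45 · |x| < 1, giving R = 45/4.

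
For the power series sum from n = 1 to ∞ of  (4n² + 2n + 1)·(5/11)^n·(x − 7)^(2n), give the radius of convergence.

R = √55/5

The ratio of consecutive coefficients is [(4(n+1)² + 2(n+1) + 1)/(4n² + 2n + 1)] · 5/11 → 5/11.
Writing y = (x − 7)², the series in y has radius 11/5, so |x − 7| < √(11/5) and R = √55/5.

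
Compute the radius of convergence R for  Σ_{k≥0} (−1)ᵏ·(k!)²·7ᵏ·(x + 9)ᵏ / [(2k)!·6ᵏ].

R = 24/7

By the ratio test, |a_{k+1}/a_k| = (k+1)²/[(2k+1)·(2k+2)] · 7/6 → 7/24.
Thus R = 1/(7/24) = 24/7.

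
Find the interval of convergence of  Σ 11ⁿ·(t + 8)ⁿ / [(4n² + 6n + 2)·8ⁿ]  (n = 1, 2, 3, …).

The ratio of consecutive coefficients is [(4n² + 6n + 2)/(4(n+1)² + 6(n+1) + 2)] · 11/8 → 11/8.
Thus R = 1/(11/8) = 8/11.
Endpoint t = -80/11: the series is dominated by a constant times Σ 1/n², which converges (p = 2 > 1).
When t = -96/11, the terms are on the order of 1/n², so the series converges absolutely by comparison with the p-series (p = 2 > 1).

[-96/11, -80/11]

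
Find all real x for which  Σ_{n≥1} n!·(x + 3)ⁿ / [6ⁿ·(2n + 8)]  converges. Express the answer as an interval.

{-3}

Ratio test: |a_{n+1}/a_n| = (n+1) · 1/6 · (2n + 8)/(2(n+1) + 8) → ∞ as n → ∞.
The terms grow without bound for any (x + 3) ≠ 0, so R = 0 (convergence only at x = -3).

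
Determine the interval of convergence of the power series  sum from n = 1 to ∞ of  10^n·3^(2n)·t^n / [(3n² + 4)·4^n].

[-2/45, 2/45]

Ratio test: |a_{n+1}/a_n| = [(3n² + 4)/(3(n+1)² + 4)] · 10·9/4 → 45/2 as n → ∞.
The series converges when 45/2 · |t| < 1, giving R = 2/45.
When t = 2/45, the series is dominated by a constant times Σ 1/n², which converges (p = 2 > 1).
When t = -2/45, the terms are on the order of 1/n², so the series converges absolutely by comparison with the p-series (p = 2 > 1).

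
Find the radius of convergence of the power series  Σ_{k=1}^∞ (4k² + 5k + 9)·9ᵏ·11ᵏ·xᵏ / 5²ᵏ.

The ratio of consecutive coefficients is [(4(k+1)² + 5(k+1) + 9)/(4k² + 5k + 9)] · 9·11/25 → 99/25.
The series converges when 99/25 · |x| < 1, giving R = 25/99.

R = 25/99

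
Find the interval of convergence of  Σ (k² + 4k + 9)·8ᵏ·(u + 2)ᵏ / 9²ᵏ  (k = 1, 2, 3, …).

(-97/8, 65/8)

Apply the ratio test: |a_{k+1}| / |a_k| = [((k+1)² + 4(k+1) + 9)/(k² + 4k + 9)] · 8/81, which tends to 8/81 as k → ∞.
Hence the series converges for |u + 2| < 1/(8/81) = 81/8, so the radius of convergence is 81/8.
At u = 65/8: the terms have absolute value of order k², which does not tend to 0, so the series diverges by the divergence test.
Check u = -97/8: the terms do not tend to 0, so the series diverges.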